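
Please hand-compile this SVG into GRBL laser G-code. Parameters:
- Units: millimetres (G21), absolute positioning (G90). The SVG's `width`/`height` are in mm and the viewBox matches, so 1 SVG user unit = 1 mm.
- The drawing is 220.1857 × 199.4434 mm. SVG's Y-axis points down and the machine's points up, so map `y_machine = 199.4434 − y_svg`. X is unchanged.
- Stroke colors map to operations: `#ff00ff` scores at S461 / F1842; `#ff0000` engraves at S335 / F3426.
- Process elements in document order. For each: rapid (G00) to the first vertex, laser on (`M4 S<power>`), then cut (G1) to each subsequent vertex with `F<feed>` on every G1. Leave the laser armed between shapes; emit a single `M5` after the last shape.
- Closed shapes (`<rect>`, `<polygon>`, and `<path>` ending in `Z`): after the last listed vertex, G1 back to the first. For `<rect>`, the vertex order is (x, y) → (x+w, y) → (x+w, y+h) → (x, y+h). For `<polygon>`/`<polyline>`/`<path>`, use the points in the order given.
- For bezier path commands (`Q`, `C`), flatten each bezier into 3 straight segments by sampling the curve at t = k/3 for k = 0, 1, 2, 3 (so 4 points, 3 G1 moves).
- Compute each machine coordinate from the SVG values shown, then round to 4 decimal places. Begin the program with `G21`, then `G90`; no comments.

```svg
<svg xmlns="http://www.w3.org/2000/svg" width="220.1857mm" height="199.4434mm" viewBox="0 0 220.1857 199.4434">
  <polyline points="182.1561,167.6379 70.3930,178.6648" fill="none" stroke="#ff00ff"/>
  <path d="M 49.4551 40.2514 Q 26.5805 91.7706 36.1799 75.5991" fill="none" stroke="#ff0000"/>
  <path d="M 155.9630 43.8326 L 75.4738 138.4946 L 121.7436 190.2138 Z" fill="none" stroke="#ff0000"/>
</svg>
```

viewBox `0 0 220.1857 199.4434` with mm width/height → 1 unit = 1 mm. Flip: y_m = 199.4434 − y_svg.

**Shape 1** — `<polyline>` line segment, stroke `#ff00ff` → score (S461, F1842). Machine vertices: (182.1561,31.8055) → (70.3930,20.7786). Open path.

**Shape 2** — `<path>` quadratic bezier, stroke `#ff0000` → engrave (S335, F3426). Control points (SVG): P0=(49.4551,40.2514), P1=(26.5805,91.7706), P2=(36.1799,75.5991); sampled at t=k/3. Machine vertices: (49.4551,159.1920) → (37.8136,132.3671) → (33.3885,120.5845) → (36.1799,123.8443). Open path.

**Shape 3** — `<path>` closed polygon, stroke `#ff0000` → engrave (S335, F3426). Machine vertices: (155.9630,155.6108) → (75.4738,60.9488) → (121.7436,9.2296) → (155.9630,155.6108). Closed: final G1 returns to the first vertex.

G21
G90
G00 X182.1561 Y31.8055
M4 S461
G1 X70.3930 Y20.7786 F1842
G00 X49.4551 Y159.1920
M4 S335
G1 X37.8136 Y132.3671 F3426
G1 X33.3885 Y120.5845 F3426
G1 X36.1799 Y123.8443 F3426
G00 X155.9630 Y155.6108
M4 S335
G1 X75.4738 Y60.9488 F3426
G1 X121.7436 Y9.2296 F3426
G1 X155.9630 Y155.6108 F3426
M5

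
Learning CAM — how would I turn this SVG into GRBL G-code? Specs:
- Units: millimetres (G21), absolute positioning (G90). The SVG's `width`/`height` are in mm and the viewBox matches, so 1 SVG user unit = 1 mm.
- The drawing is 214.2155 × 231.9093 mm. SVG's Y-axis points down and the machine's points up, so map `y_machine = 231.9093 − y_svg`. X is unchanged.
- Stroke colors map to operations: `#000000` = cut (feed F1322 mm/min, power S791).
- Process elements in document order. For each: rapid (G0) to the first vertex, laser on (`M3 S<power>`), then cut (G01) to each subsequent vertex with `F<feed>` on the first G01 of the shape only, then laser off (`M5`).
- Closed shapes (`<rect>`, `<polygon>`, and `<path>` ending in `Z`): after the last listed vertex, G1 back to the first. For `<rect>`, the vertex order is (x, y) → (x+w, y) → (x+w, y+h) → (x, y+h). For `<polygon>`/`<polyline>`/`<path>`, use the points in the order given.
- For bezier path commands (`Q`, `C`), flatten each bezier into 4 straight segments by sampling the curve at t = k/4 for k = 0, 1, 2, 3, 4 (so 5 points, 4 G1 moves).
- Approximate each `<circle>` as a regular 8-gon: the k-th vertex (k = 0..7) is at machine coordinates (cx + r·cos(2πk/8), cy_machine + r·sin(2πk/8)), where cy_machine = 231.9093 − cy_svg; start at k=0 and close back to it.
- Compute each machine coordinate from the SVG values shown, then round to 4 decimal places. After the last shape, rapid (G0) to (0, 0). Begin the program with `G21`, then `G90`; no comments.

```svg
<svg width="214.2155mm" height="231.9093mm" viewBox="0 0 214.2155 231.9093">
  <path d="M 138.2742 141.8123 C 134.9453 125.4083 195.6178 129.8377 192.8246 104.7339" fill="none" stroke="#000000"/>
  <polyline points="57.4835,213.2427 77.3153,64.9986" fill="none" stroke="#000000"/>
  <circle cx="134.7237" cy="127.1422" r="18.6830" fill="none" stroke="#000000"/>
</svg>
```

G21
G90
G0 X138.2742 Y90.0970
M3 S791
G01 X145.7861 Y99.2807 F1322
G01 X165.3485 Y105.3738
G01 X185.0114 Y113.0980
G01 X192.8246 Y127.1754
M5
G0 X57.4835 Y18.6666
M3 S791
G01 X77.3153 Y166.9107 F1322
M5
G0 X153.4067 Y104.7671
M3 S791
G01 X147.9346 Y117.9780 F1322
G01 X134.7237 Y123.4501
G01 X121.5128 Y117.9780
G01 X116.0407 Y104.7671
G01 X121.5128 Y91.5562
G01 X134.7237 Y86.0841
G01 X147.9346 Y91.5562
G01 X153.4067 Y104.7671
M5
G0 X0.0000 Y0.0000

1 u = 1 mm; y_m = 231.9093 − y.

[1] `<path>` cubic bezier, #000000→cut S791 F1322: (138.2742,90.0970) → (145.7861,99.2807) → (165.3485,105.3738) → (185.0114,113.0980) → (192.8246,127.1754)

[2] `<polyline>` line segment, #000000→cut S791 F1322: (57.4835,18.6666) → (77.3153,166.9107)

[3] `<circle>` circle, #000000→cut S791 F1322: (153.4067,104.7671) → (147.9346,117.9780) → (134.7237,123.4501) → (121.5128,117.9780) → (116.0407,104.7671) → (121.5128,91.5562) → (134.7237,86.0841) → (147.9346,91.5562) → (153.4067,104.7671) (closed)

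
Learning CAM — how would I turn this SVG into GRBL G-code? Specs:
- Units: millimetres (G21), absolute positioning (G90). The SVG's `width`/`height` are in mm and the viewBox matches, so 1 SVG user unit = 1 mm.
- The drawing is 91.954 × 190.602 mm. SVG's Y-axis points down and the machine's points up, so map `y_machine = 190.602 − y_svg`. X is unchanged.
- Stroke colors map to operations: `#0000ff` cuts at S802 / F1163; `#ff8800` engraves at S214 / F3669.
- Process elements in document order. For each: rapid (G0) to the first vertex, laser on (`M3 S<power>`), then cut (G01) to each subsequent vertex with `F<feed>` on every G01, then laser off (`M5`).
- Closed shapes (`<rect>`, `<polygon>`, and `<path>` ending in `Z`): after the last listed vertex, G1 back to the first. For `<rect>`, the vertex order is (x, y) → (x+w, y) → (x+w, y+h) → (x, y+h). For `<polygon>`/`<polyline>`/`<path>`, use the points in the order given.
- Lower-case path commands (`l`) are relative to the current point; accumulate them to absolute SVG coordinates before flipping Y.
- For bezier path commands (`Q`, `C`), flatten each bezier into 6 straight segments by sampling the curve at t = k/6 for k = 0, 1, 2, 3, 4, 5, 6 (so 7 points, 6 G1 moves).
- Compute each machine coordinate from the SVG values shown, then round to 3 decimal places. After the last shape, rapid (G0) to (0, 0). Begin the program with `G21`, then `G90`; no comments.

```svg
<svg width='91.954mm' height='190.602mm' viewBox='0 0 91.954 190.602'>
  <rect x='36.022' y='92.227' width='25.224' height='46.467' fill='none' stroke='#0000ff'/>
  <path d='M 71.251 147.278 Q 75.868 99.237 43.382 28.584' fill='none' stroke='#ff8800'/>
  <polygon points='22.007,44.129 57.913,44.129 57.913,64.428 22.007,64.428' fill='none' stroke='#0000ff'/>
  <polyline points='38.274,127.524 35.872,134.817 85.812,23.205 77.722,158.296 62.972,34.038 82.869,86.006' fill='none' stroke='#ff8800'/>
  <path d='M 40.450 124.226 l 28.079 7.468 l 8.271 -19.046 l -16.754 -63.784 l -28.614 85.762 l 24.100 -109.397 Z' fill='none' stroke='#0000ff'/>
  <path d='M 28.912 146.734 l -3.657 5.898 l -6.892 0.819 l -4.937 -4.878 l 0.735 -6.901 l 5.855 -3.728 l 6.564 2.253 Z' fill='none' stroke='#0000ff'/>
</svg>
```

viewBox `0 0 91.954 190.602` with mm width/height → 1 unit = 1 mm. Flip: y_m = 190.602 − y_svg.

**Shape 1** — `<rect>` rectangle, stroke `#0000ff` → cut (S802, F1163). Machine vertices: (36.022,98.375) → (61.246,98.375) → (61.246,51.908) → (36.022,51.908) → (36.022,98.375). Closed: final G1 returns to the first vertex.

**Shape 2** — `<path>` quadratic bezier, stroke `#ff8800` → engrave (S214, F3669). Control points (SVG): P0=(71.251,147.278), P1=(75.868,99.237), P2=(43.382,28.584); sampled at t=k/6. Machine vertices: (71.251,43.324) → (71.759,59.966) → (70.206,77.864) → (66.592,97.018) → (60.917,117.428) → (53.180,139.095) → (43.382,162.018). Open path.

**Shape 3** — `<polygon>` rectangle, stroke `#0000ff` → cut (S802, F1163). Machine vertices: (22.007,146.473) → (57.913,146.473) → (57.913,126.174) → (22.007,126.174) → (22.007,146.473). Closed: final G1 returns to the first vertex.

**Shape 4** — `<polyline>` open polyline, stroke `#ff8800` → engrave (S214, F3669). Machine vertices: (38.274,63.078) → (35.872,55.785) → (85.812,167.397) → (77.722,32.306) → (62.972,156.564) → (82.869,104.596). Open path.

**Shape 5** — `<path>` closed polygon, stroke `#0000ff` → cut (S802, F1163). Machine vertices: (40.450,66.376) → (68.529,58.908) → (76.800,77.954) → (60.046,141.738) → (31.432,55.976) → (55.532,165.373) → (40.450,66.376). Closed: final G1 returns to the first vertex.

**Shape 6** — `<path>` regular polygon, stroke `#0000ff` → cut (S802, F1163). Machine vertices: (28.912,43.868) → (25.255,37.970) → (18.363,37.151) → (13.426,42.029) → (14.161,48.930) → (20.016,52.658) → (26.580,50.405) → (28.912,43.868). Closed: final G1 returns to the first vertex.

G21
G90
G0 X36.022 Y98.375
M3 S802
G01 X61.246 Y98.375 F1163
G01 X61.246 Y51.908 F1163
G01 X36.022 Y51.908 F1163
G01 X36.022 Y98.375 F1163
M5
G0 X71.251 Y43.324
M3 S214
G01 X71.759 Y59.966 F3669
G01 X70.206 Y77.864 F3669
G01 X66.592 Y97.018 F3669
G01 X60.917 Y117.428 F3669
G01 X53.180 Y139.095 F3669
G01 X43.382 Y162.018 F3669
M5
G0 X22.007 Y146.473
M3 S802
G01 X57.913 Y146.473 F1163
G01 X57.913 Y126.174 F1163
G01 X22.007 Y126.174 F1163
G01 X22.007 Y146.473 F1163
M5
G0 X38.274 Y63.078
M3 S214
G01 X35.872 Y55.785 F3669
G01 X85.812 Y167.397 F3669
G01 X77.722 Y32.306 F3669
G01 X62.972 Y156.564 F3669
G01 X82.869 Y104.596 F3669
M5
G0 X40.450 Y66.376
M3 S802
G01 X68.529 Y58.908 F1163
G01 X76.800 Y77.954 F1163
G01 X60.046 Y141.738 F1163
G01 X31.432 Y55.976 F1163
G01 X55.532 Y165.373 F1163
G01 X40.450 Y66.376 F1163
M5
G0 X28.912 Y43.868
M3 S802
G01 X25.255 Y37.970 F1163
G01 X18.363 Y37.151 F1163
G01 X13.426 Y42.029 F1163
G01 X14.161 Y48.930 F1163
G01 X20.016 Y52.658 F1163
G01 X26.580 Y50.405 F1163
G01 X28.912 Y43.868 F1163
M5
G0 X0.000 Y0.000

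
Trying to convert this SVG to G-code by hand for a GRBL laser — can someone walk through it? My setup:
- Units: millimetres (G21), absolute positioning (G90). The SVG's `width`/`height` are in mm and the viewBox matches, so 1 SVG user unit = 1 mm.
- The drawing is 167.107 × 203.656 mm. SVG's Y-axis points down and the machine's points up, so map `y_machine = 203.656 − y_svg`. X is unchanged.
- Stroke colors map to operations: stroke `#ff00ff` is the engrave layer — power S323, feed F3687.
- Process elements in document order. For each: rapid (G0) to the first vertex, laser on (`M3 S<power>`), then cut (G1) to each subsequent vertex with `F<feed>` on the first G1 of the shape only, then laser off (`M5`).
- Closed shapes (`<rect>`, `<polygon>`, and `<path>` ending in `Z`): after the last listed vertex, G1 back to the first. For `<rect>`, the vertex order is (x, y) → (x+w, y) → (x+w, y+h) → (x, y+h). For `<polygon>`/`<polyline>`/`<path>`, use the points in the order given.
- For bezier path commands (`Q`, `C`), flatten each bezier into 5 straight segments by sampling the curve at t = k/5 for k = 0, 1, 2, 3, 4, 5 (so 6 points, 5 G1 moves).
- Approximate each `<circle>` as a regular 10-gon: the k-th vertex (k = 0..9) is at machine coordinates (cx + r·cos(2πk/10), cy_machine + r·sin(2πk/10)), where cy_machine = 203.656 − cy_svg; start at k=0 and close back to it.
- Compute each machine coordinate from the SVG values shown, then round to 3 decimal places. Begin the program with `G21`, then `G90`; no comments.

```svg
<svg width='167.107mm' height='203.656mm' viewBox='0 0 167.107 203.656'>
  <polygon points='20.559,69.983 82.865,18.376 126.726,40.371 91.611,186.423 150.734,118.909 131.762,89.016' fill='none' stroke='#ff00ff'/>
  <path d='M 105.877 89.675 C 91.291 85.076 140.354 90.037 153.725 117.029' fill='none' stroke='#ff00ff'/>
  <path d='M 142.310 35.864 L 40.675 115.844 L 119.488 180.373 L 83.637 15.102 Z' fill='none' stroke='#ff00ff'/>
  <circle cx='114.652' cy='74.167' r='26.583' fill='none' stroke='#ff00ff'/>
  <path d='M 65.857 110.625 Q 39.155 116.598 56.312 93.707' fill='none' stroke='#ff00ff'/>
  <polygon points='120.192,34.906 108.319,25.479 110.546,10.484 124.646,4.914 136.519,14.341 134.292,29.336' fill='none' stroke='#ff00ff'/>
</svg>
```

G21
G90
G0 X20.559 Y133.673
M3 S323
G1 X82.865 Y185.280 F3687
G1 X126.726 Y163.285
G1 X91.611 Y17.233
G1 X150.734 Y84.747
G1 X131.762 Y114.640
G1 X20.559 Y133.673
M5
G0 X105.877 Y113.981
M3 S323
G1 X103.969 Y115.493 F3687
G1 X112.567 Y114.113
G1 X126.905 Y109.241
G1 X142.214 Y100.278
G1 X153.725 Y86.627
M5
G0 X142.310 Y167.792
M3 S323
G1 X40.675 Y87.812 F3687
G1 X119.488 Y23.283
G1 X83.637 Y188.554
G1 X142.310 Y167.792
M5
G0 X141.235 Y129.489
M3 S323
G1 X136.158 Y145.114 F3687
G1 X122.867 Y154.771
G1 X106.437 Y154.771
G1 X93.146 Y145.114
G1 X88.069 Y129.489
G1 X93.146 Y113.864
G1 X106.437 Y104.207
G1 X122.867 Y104.207
G1 X136.158 Y113.864
G1 X141.235 Y129.489
M5
G0 X65.857 Y93.031
M3 S323
G1 X56.931 Y91.796 F3687
G1 X51.513 Y92.871
G1 X49.604 Y96.254
G1 X51.204 Y101.947
G1 X56.312 Y109.949
M5
G0 X120.192 Y168.750
M3 S323
G1 X108.319 Y178.177 F3687
G1 X110.546 Y193.172
G1 X124.646 Y198.742
G1 X136.519 Y189.315
G1 X134.292 Y174.320
G1 X120.192 Y168.750
M5

Since the viewBox matches the mm dimensions, user units are millimetres directly. The only transform is the Y-flip y_m = 203.656 − y_svg.

Shape 1 is a closed polygon drawn with `<polygon>`. Its stroke #ff00ff means engrave at S323, F3687. After flipping Y the toolpath is (20.559,133.673) → (82.865,185.280) → (126.726,163.285) → (91.611,17.233) → (150.734,84.747) → (131.762,114.640) → (20.559,133.673), returning to the start.

Shape 2 is a cubic bezier drawn with `<path>`. Its stroke #ff00ff means engrave at S323, F3687. After flipping Y the toolpath is (105.877,113.981) → (103.969,115.493) → (112.567,114.113) → (126.905,109.241) → (142.214,100.278) → (153.725,86.627).

Shape 3 is a closed polygon drawn with `<path>`. Its stroke #ff00ff means engrave at S323, F3687. After flipping Y the toolpath is (142.310,167.792) → (40.675,87.812) → (119.488,23.283) → (83.637,188.554) → (142.310,167.792), returning to the start.

Shape 4 is a circle drawn with `<circle>`. Its stroke #ff00ff means engrave at S323, F3687. After flipping Y the toolpath is (141.235,129.489) → (136.158,145.114) → (122.867,154.771) → (106.437,154.771) → (93.146,145.114) → (88.069,129.489) → (93.146,113.864) → (106.437,104.207) → (122.867,104.207) → (136.158,113.864) → (141.235,129.489), returning to the start.

Shape 5 is a quadratic bezier drawn with `<path>`. Its stroke #ff00ff means engrave at S323, F3687. After flipping Y the toolpath is (65.857,93.031) → (56.931,91.796) → (51.513,92.871) → (49.604,96.254) → (51.204,101.947) → (56.312,109.949).

Shape 6 is a regular polygon drawn with `<polygon>`. Its stroke #ff00ff means engrave at S323, F3687. After flipping Y the toolpath is (120.192,168.750) → (108.319,178.177) → (110.546,193.172) → (124.646,198.742) → (136.519,189.315) → (134.292,174.320) → (120.192,168.750), returning to the start.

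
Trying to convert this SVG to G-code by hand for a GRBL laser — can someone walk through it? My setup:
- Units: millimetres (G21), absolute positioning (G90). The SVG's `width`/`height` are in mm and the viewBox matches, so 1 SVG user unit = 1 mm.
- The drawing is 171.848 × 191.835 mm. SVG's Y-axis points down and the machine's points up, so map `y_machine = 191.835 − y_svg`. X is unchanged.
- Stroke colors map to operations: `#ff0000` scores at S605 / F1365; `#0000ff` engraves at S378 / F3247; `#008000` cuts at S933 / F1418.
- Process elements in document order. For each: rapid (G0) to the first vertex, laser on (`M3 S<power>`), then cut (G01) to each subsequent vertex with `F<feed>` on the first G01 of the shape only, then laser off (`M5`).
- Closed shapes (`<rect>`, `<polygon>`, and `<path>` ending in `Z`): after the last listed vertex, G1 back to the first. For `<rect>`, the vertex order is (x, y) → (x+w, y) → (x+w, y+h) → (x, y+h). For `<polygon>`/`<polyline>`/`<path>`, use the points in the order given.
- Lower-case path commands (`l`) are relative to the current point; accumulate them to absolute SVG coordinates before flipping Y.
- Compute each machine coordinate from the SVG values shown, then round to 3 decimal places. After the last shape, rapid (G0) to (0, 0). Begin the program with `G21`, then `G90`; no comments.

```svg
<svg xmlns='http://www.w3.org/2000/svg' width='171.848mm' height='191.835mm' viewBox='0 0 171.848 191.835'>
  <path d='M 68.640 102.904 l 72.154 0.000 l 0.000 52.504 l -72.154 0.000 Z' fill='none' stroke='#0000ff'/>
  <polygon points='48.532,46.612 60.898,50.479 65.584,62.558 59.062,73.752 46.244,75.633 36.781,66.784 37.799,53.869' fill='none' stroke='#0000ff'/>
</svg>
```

G21
G90
G0 X68.640 Y88.931
M3 S378
G01 X140.794 Y88.931 F3247
G01 X140.794 Y36.427
G01 X68.640 Y36.427
G01 X68.640 Y88.931
M5
G0 X48.532 Y145.223
M3 S378
G01 X60.898 Y141.356 F3247
G01 X65.584 Y129.277
G01 X59.062 Y118.083
G01 X46.244 Y116.202
G01 X36.781 Y125.051
G01 X37.799 Y137.966
G01 X48.532 Y145.223
M5
G0 X0.000 Y0.000

1 u = 1 mm; y_m = 191.835 − y.

[1] `<path>` rectangle, #0000ff→engrave S378 F3247: (68.640,88.931) → (140.794,88.931) → (140.794,36.427) → (68.640,36.427) → (68.640,88.931) (closed)

[2] `<polygon>` regular polygon, #0000ff→engrave S378 F3247: (48.532,145.223) → (60.898,141.356) → (65.584,129.277) → (59.062,118.083) → (46.244,116.202) → (36.781,125.051) → (37.799,137.966) → (48.532,145.223) (closed)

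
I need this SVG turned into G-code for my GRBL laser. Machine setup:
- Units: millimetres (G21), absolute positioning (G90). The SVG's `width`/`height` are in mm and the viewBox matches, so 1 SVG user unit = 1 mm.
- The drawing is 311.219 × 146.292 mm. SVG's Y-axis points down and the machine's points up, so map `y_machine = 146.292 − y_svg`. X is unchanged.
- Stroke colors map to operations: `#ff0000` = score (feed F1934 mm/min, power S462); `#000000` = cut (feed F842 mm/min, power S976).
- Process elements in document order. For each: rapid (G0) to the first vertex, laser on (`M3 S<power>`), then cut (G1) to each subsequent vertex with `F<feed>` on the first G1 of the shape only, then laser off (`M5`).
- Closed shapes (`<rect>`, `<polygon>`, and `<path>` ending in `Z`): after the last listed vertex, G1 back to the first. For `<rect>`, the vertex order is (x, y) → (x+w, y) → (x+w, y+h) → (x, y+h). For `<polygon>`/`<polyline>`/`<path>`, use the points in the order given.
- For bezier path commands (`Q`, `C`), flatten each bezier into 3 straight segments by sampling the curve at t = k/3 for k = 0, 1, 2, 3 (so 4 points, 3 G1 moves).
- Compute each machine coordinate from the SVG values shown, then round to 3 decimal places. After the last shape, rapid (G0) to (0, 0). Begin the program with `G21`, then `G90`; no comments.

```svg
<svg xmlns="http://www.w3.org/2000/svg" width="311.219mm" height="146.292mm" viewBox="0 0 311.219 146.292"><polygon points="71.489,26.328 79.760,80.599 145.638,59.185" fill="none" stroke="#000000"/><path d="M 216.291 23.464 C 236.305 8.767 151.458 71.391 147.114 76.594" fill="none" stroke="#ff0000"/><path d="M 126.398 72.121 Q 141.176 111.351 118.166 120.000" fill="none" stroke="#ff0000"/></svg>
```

G21
G90
G0 X71.489 Y119.964
M3 S976
G1 X79.760 Y65.693 F842
G1 X145.638 Y87.107
G1 X71.489 Y119.964
M5
G0 X216.291 Y122.828
M3 S462
G1 X208.217 Y116.742 F1934
G1 X171.427 Y89.051
G1 X147.114 Y69.698
M5
G0 X126.398 Y74.171
M3 S462
G1 X132.051 Y51.416 F1934
G1 X129.307 Y35.456
G1 X118.166 Y26.292
M5
G0 X0.000 Y0.000

1 u = 1 mm; y_m = 146.292 − y.

[1] `<polygon>` closed polygon, #000000→cut S976 F842: (71.489,119.964) → (79.760,65.693) → (145.638,87.107) → (71.489,119.964) (closed)

[2] `<path>` cubic bezier, #ff0000→score S462 F1934: (216.291,122.828) → (208.217,116.742) → (171.427,89.051) → (147.114,69.698)

[3] `<path>` quadratic bezier, #ff0000→score S462 F1934: (126.398,74.171) → (132.051,51.416) → (129.307,35.456) → (118.166,26.292)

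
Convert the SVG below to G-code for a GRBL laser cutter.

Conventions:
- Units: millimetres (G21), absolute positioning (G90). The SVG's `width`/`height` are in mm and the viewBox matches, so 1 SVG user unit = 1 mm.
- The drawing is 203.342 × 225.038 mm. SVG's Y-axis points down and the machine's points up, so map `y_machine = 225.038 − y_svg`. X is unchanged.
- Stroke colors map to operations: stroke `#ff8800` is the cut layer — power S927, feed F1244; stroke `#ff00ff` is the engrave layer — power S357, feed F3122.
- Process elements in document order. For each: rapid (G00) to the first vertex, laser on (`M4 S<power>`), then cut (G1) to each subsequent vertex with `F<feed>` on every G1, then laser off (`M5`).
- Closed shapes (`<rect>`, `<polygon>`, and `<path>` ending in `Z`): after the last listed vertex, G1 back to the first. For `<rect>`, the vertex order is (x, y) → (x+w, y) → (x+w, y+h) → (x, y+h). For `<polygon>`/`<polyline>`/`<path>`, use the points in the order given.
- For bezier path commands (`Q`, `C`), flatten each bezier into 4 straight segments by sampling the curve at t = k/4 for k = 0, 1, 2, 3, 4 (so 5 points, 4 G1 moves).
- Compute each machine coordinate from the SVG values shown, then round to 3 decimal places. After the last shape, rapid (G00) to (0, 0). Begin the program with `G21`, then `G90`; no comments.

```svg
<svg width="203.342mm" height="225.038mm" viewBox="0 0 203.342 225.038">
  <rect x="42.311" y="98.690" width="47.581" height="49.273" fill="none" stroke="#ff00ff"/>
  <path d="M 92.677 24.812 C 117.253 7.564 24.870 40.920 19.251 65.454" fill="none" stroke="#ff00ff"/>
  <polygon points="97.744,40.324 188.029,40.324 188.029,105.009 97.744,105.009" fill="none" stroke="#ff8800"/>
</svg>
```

G21
G90
G00 X42.311 Y126.348
M4 S357
G1 X89.892 Y126.348 F3122
G1 X89.892 Y77.075 F3122
G1 X42.311 Y77.075 F3122
G1 X42.311 Y126.348 F3122
M5
G00 X92.677 Y200.226
M4 S357
G1 X92.362 Y204.602 F3122
G1 X67.287 Y195.573 F3122
G1 X36.550 Y178.710 F3122
G1 X19.251 Y159.584 F3122
M5
G00 X97.744 Y184.714
M4 S927
G1 X188.029 Y184.714 F1244
G1 X188.029 Y120.029 F1244
G1 X97.744 Y120.029 F1244
G1 X97.744 Y184.714 F1244
M5
G00 X0.000 Y0.000

1 u = 1 mm; y_m = 225.038 − y.

[1] `<rect>` rectangle, #ff00ff→engrave S357 F3122: (42.311,126.348) → (89.892,126.348) → (89.892,77.075) → (42.311,77.075) → (42.311,126.348) (closed)

[2] `<path>` cubic bezier, #ff00ff→engrave S357 F3122: (92.677,200.226) → (92.362,204.602) → (67.287,195.573) → (36.550,178.710) → (19.251,159.584)

[3] `<polygon>` rectangle, #ff8800→cut S927 F1244: (97.744,184.714) → (188.029,184.714) → (188.029,120.029) → (97.744,120.029) → (97.744,184.714) (closed)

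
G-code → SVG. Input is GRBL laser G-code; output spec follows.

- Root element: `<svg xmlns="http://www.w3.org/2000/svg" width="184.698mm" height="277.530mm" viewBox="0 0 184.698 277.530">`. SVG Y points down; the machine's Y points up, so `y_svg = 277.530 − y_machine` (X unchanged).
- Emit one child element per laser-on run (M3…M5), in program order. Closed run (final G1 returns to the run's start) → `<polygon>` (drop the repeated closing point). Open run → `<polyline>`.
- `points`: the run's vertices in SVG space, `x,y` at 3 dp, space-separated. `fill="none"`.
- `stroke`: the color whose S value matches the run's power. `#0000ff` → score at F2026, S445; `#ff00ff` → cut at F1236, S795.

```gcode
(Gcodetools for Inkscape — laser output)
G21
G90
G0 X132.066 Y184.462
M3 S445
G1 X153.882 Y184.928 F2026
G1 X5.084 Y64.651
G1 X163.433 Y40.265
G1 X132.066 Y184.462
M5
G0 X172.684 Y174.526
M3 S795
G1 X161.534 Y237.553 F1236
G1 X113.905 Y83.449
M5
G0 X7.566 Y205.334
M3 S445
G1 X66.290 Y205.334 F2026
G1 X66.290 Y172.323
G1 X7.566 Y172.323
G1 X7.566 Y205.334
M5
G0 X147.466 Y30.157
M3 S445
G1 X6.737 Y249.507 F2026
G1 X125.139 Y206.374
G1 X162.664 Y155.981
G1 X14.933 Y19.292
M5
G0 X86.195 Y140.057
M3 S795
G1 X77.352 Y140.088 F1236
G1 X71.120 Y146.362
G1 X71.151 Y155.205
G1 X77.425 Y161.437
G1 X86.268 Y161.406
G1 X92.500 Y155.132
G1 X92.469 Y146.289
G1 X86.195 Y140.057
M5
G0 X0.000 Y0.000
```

<svg xmlns="http://www.w3.org/2000/svg" width="184.698mm" height="277.530mm" viewBox="0 0 184.698 277.530">
  <polygon points="132.066,93.068 153.882,92.602 5.084,212.879 163.433,237.265" fill="none" stroke="#0000ff"/>
  <polyline points="172.684,103.004 161.534,39.977 113.905,194.081" fill="none" stroke="#ff00ff"/>
  <polygon points="7.566,72.196 66.290,72.196 66.290,105.207 7.566,105.207" fill="none" stroke="#0000ff"/>
  <polyline points="147.466,247.373 6.737,28.023 125.139,71.156 162.664,121.549 14.933,258.238" fill="none" stroke="#0000ff"/>
  <polygon points="86.195,137.473 77.352,137.442 71.120,131.168 71.151,122.325 77.425,116.093 86.268,116.124 92.500,122.398 92.469,131.241" fill="none" stroke="#ff00ff"/>
</svg>

y_svg = 277.530 − y_m.

[1] S445→`#0000ff` (score); closed run; points: 132.066,93.068 153.882,92.602 5.084,212.879 163.433,237.265

[2] S795→`#ff00ff` (cut); open run; points: 172.684,103.004 161.534,39.977 113.905,194.081

[3] S445→`#0000ff` (score); closed run; points: 7.566,72.196 66.290,72.196 66.290,105.207 7.566,105.207

[4] S445→`#0000ff` (score); open run; points: 147.466,247.373 6.737,28.023 125.139,71.156 162.664,121.549 14.933,258.238

[5] S795→`#ff00ff` (cut); closed run; points: 86.195,137.473 77.352,137.442 71.120,131.168 71.151,122.325 77.425,116.093 86.268,116.124 92.500,122.398 92.469,131.241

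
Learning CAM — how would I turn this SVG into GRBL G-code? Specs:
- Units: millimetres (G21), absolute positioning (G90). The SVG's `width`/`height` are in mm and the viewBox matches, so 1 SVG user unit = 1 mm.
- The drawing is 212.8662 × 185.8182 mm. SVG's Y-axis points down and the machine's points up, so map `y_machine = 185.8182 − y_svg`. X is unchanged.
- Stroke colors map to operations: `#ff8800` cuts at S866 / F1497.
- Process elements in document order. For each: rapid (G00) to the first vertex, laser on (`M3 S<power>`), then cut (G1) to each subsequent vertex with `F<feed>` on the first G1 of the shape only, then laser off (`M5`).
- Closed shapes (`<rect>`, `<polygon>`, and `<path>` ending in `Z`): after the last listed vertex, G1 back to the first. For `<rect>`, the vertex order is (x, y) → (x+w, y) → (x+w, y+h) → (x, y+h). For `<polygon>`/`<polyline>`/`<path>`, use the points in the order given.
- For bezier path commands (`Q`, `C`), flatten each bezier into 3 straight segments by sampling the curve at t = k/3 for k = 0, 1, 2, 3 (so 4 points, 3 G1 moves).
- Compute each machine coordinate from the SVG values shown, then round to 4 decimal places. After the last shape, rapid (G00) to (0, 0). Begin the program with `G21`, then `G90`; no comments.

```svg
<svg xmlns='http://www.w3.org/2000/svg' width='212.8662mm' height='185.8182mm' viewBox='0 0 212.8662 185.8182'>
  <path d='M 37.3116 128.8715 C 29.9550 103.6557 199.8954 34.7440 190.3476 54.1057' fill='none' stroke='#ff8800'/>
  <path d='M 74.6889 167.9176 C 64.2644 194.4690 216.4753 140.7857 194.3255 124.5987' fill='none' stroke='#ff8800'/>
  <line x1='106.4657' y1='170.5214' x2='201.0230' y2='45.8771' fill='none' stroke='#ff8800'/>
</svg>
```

viewBox `0 0 212.8662 185.8182` with mm width/height → 1 unit = 1 mm. Flip: y_m = 185.8182 − y_svg.

**Shape 1** — `<path>` cubic bezier, stroke `#ff8800` → cut (S866, F1497). Control points (SVG): P0=(37.3116,128.8715), P1=(29.9550,103.6557), P2=(199.8954,34.7440), P3=(190.3476,54.1057); sampled at t=k/3. Machine vertices: (37.3116,56.9467) → (75.8397,91.8400) → (153.2803,126.5375) → (190.3476,131.7125). Open path.

**Shape 2** — `<path>` cubic bezier, stroke `#ff8800` → cut (S866, F1497). Control points (SVG): P0=(74.6889,167.9176), P1=(64.2644,194.4690), P2=(216.4753,140.7857), P3=(194.3255,124.5987); sampled at t=k/3. Machine vertices: (74.6889,17.9006) → (105.9949,13.7337) → (170.8364,36.8941) → (194.3255,61.2195). Open path.

**Shape 3** — `<line>` line segment, stroke `#ff8800` → cut (S866, F1497). Machine vertices: (106.4657,15.2968) → (201.0230,139.9411). Open path.

G21
G90
G00 X37.3116 Y56.9467
M3 S866
G1 X75.8397 Y91.8400 F1497
G1 X153.2803 Y126.5375
G1 X190.3476 Y131.7125
M5
G00 X74.6889 Y17.9006
M3 S866
G1 X105.9949 Y13.7337 F1497
G1 X170.8364 Y36.8941
G1 X194.3255 Y61.2195
M5
G00 X106.4657 Y15.2968
M3 S866
G1 X201.0230 Y139.9411 F1497
M5
G00 X0.0000 Y0.0000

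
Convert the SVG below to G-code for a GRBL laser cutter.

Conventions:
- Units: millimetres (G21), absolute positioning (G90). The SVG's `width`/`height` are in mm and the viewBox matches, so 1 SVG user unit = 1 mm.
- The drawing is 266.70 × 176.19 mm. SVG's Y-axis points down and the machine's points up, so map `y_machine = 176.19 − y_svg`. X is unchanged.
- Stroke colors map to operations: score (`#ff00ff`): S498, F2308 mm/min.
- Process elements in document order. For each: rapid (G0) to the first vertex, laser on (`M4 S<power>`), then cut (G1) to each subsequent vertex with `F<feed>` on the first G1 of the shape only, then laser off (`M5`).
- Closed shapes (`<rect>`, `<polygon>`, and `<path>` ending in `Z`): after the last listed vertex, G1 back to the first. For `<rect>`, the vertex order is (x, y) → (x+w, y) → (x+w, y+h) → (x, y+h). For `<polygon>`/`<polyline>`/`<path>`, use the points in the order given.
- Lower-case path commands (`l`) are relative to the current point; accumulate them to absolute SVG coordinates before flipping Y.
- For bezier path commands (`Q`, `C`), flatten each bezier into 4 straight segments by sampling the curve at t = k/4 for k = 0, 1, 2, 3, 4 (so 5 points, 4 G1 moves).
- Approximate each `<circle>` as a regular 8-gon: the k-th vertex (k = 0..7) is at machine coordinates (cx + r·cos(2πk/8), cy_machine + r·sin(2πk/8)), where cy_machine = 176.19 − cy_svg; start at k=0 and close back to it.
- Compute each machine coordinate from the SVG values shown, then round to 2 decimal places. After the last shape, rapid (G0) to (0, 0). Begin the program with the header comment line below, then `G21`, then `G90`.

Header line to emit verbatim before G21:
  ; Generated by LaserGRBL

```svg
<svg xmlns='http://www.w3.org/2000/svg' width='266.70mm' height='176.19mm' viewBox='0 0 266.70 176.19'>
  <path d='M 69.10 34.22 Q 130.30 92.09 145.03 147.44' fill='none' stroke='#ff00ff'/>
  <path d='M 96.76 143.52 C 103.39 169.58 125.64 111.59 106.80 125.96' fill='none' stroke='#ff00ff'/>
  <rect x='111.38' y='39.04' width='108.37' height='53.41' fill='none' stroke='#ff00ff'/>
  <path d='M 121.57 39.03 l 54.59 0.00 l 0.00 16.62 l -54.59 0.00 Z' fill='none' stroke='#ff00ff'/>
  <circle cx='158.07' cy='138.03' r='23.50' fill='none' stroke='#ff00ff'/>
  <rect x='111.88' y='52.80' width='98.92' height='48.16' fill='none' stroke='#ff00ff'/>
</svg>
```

; Generated by LaserGRBL
G21
G90
G0 X69.10 Y141.97
M4 S498
G1 X96.80 Y113.19 F2308
G1 X118.68 Y84.73
G1 X134.76 Y56.58
G1 X145.03 Y28.75
M5
G0 X96.76 Y32.67
M4 S498
G1 X103.78 Y26.44 F2308
G1 X111.33 Y37.07
G1 X114.11 Y49.88
G1 X106.80 Y50.23
M5
G0 X111.38 Y137.15
M4 S498
G1 X219.75 Y137.15 F2308
G1 X219.75 Y83.74
G1 X111.38 Y83.74
G1 X111.38 Y137.15
M5
G0 X121.57 Y137.16
M4 S498
G1 X176.16 Y137.16 F2308
G1 X176.16 Y120.54
G1 X121.57 Y120.54
G1 X121.57 Y137.16
M5
G0 X181.57 Y38.16
M4 S498
G1 X174.69 Y54.78 F2308
G1 X158.07 Y61.66
G1 X141.45 Y54.78
G1 X134.57 Y38.16
G1 X141.45 Y21.54
G1 X158.07 Y14.66
G1 X174.69 Y21.54
G1 X181.57 Y38.16
M5
G0 X111.88 Y123.39
M4 S498
G1 X210.80 Y123.39 F2308
G1 X210.80 Y75.23
G1 X111.88 Y75.23
G1 X111.88 Y123.39
M5
G0 X0.00 Y0.00

viewBox `0 0 266.70 176.19` with mm width/height → 1 unit = 1 mm. Flip: y_m = 176.19 − y_svg.

**Shape 1** — `<path>` quadratic bezier, stroke `#ff00ff` → score (S498, F2308). Control points (SVG): P0=(69.10,34.22), P1=(130.30,92.09), P2=(145.03,147.44); sampled at t=k/4. Machine vertices: (69.10,141.97) → (96.80,113.19) → (118.68,84.73) → (134.76,56.58) → (145.03,28.75). Open path.

**Shape 2** — `<path>` cubic bezier, stroke `#ff00ff` → score (S498, F2308). Control points (SVG): P0=(96.76,143.52), P1=(103.39,169.58), P2=(125.64,111.59), P3=(106.80,125.96); sampled at t=k/4. Machine vertices: (96.76,32.67) → (103.78,26.44) → (111.33,37.07) → (114.11,49.88) → (106.80,50.23). Open path.

**Shape 3** — `<rect>` rectangle, stroke `#ff00ff` → score (S498, F2308). Machine vertices: (111.38,137.15) → (219.75,137.15) → (219.75,83.74) → (111.38,83.74) → (111.38,137.15). Closed: final G1 returns to the first vertex.

**Shape 4** — `<path>` rectangle, stroke `#ff00ff` → score (S498, F2308). Machine vertices: (121.57,137.16) → (176.16,137.16) → (176.16,120.54) → (121.57,120.54) → (121.57,137.16). Closed: final G1 returns to the first vertex.

**Shape 5** — `<circle>` circle, stroke `#ff00ff` → score (S498, F2308). Machine vertices: (181.57,38.16) → (174.69,54.78) → (158.07,61.66) → (141.45,54.78) → (134.57,38.16) → (141.45,21.54) → (158.07,14.66) → (174.69,21.54) → (181.57,38.16). Closed: final G1 returns to the first vertex.

**Shape 6** — `<rect>` rectangle, stroke `#ff00ff` → score (S498, F2308). Machine vertices: (111.88,123.39) → (210.80,123.39) → (210.80,75.23) → (111.88,75.23) → (111.88,123.39). Closed: final G1 returns to the first vertex.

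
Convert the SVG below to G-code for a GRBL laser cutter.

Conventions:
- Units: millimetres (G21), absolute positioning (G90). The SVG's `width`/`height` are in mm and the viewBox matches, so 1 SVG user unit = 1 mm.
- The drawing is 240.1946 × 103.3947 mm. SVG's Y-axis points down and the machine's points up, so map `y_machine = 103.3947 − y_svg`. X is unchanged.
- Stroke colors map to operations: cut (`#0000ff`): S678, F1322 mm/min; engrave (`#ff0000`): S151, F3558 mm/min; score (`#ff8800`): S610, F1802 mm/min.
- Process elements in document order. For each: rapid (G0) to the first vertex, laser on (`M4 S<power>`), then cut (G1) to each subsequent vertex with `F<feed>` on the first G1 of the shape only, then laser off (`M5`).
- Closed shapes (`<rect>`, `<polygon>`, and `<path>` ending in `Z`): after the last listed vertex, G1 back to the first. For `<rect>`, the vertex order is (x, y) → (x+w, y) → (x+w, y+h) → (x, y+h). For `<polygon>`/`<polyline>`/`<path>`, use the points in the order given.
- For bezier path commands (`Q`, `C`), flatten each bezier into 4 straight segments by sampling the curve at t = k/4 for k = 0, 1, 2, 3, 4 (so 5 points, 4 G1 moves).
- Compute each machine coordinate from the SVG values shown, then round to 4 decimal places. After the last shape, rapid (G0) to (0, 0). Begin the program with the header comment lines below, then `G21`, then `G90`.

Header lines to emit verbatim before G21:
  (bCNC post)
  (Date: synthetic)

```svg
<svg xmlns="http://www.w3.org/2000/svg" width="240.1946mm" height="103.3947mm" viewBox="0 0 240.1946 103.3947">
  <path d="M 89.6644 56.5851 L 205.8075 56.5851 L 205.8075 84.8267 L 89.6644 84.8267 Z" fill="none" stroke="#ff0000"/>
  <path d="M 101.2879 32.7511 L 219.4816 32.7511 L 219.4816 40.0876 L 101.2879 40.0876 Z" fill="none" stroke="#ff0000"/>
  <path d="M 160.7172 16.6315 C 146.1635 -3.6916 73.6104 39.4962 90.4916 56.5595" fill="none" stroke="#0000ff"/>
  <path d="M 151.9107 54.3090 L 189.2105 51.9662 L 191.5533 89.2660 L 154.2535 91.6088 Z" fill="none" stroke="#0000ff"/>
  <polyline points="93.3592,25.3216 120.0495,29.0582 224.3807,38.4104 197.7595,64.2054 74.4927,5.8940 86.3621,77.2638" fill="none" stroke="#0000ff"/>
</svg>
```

(bCNC post)
(Date: synthetic)
G21
G90
G0 X89.6644 Y46.8096
M4 S151
G1 X205.8075 Y46.8096 F3558
G1 X205.8075 Y18.5680
G1 X89.6644 Y18.5680
G1 X89.6644 Y46.8096
M5
G0 X101.2879 Y70.6436
M4 S151
G1 X219.4816 Y70.6436 F3558
G1 X219.4816 Y63.3071
G1 X101.2879 Y63.3071
G1 X101.2879 Y70.6436
M5
G0 X160.7172 Y86.7632
M4 S678
G1 X141.2307 Y91.4978 F1322
G1 X113.8163 Y80.8191
G1 X92.2960 Y63.1305
G1 X90.4916 Y46.8352
M5
G0 X151.9107 Y49.0857
M4 S678
G1 X189.2105 Y51.4285 F1322
G1 X191.5533 Y14.1287
G1 X154.2535 Y11.7859
G1 X151.9107 Y49.0857
M5
G0 X93.3592 Y78.0731
M4 S678
G1 X120.0495 Y74.3365 F1322
G1 X224.3807 Y64.9843
G1 X197.7595 Y39.1893
G1 X74.4927 Y97.5007
G1 X86.3621 Y26.1309
M5
G0 X0.0000 Y0.0000

viewBox `0 0 240.1946 103.3947` with mm width/height → 1 unit = 1 mm. Flip: y_m = 103.3947 − y_svg.

**Shape 1** — `<path>` rectangle, stroke `#ff0000` → engrave (S151, F3558). Machine vertices: (89.6644,46.8096) → (205.8075,46.8096) → (205.8075,18.5680) → (89.6644,18.5680) → (89.6644,46.8096). Closed: final G1 returns to the first vertex.

**Shape 2** — `<path>` rectangle, stroke `#ff0000` → engrave (S151, F3558). Machine vertices: (101.2879,70.6436) → (219.4816,70.6436) → (219.4816,63.3071) → (101.2879,63.3071) → (101.2879,70.6436). Closed: final G1 returns to the first vertex.

**Shape 3** — `<path>` cubic bezier, stroke `#0000ff` → cut (S678, F1322). Control points (SVG): P0=(160.7172,16.6315), P1=(146.1635,-3.6916), P2=(73.6104,39.4962), P3=(90.4916,56.5595); sampled at t=k/4. Machine vertices: (160.7172,86.7632) → (141.2307,91.4978) → (113.8163,80.8191) → (92.2960,63.1305) → (90.4916,46.8352). Open path.

**Shape 4** — `<path>` regular polygon, stroke `#0000ff` → cut (S678, F1322). Machine vertices: (151.9107,49.0857) → (189.2105,51.4285) → (191.5533,14.1287) → (154.2535,11.7859) → (151.9107,49.0857). Closed: final G1 returns to the first vertex.

**Shape 5** — `<polyline>` open polyline, stroke `#0000ff` → cut (S678, F1322). Machine vertices: (93.3592,78.0731) → (120.0495,74.3365) → (224.3807,64.9843) → (197.7595,39.1893) → (74.4927,97.5007) → (86.3621,26.1309). Open path.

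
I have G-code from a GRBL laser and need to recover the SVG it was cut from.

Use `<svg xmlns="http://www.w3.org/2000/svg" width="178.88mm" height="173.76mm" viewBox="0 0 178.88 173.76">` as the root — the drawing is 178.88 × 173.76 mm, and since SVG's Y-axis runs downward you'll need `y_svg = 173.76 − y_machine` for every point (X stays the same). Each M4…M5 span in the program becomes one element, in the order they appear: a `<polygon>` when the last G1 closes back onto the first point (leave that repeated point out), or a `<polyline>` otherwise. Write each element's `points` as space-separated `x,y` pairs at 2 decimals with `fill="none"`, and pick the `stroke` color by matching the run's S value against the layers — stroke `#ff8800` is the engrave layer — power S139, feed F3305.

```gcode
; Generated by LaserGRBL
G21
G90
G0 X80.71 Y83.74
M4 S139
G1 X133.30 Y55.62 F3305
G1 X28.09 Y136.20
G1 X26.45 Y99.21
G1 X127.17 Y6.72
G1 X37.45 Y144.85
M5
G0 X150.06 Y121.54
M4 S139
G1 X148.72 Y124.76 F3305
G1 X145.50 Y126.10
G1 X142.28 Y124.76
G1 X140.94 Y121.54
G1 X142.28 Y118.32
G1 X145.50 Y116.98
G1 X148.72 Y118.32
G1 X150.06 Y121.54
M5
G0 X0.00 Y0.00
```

<svg xmlns="http://www.w3.org/2000/svg" width="178.88mm" height="173.76mm" viewBox="0 0 178.88 173.76">
  <polyline points="80.71,90.02 133.30,118.14 28.09,37.56 26.45,74.55 127.17,167.04 37.45,28.91" fill="none" stroke="#ff8800"/>
  <polygon points="150.06,52.22 148.72,49.00 145.50,47.66 142.28,49.00 140.94,52.22 142.28,55.44 145.50,56.78 148.72,55.44" fill="none" stroke="#ff8800"/>
</svg>

Each laser-on run becomes one SVG element. Flip Y back into SVG space with y_svg = 173.76 − y_machine. Every run uses S139, so all elements get stroke `#ff8800` (engrave).

Run 1: The run is open, so emit a `<polyline>` with points (Y-flipped): 80.71,90.02 133.30,118.14 28.09,37.56 26.45,74.55 127.17,167.04 37.45,28.91.

Run 2: The run returns to its start, so emit a `<polygon>` with points (Y-flipped): 150.06,52.22 148.72,49.00 145.50,47.66 142.28,49.00 140.94,52.22 142.28,55.44 145.50,56.78 148.72,55.44.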